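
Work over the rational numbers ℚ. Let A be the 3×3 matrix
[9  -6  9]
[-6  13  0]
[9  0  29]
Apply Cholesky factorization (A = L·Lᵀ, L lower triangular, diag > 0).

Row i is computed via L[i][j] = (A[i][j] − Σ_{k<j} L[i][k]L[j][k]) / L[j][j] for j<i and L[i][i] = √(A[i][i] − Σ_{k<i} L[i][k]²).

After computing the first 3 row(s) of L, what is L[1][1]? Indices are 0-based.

L[1][1] = 3

Step 1: L[0][0] = √(9) = 3.
  L[1][0] = (-6) / L[0][0] = -2.
Step 2: L[1][1] = √(9) = 3.
  L[2][0] = (9) / L[0][0] = 3.
  L[2][1] = (6) / L[1][1] = 2.
Step 3: L[2][2] = √(16) = 4.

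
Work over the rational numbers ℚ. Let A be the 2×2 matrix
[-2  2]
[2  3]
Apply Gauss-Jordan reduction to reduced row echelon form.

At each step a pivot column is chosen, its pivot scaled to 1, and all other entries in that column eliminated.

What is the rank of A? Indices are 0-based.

[1] R0 /= -2  ⇒  (1, -1)
     R1 -= 2·R0  ⇒  (0, 5)
[2] R1 /= 5  ⇒  (0, 1)
     R0 -= -1·R1  ⇒  (1, 0)

rank = 2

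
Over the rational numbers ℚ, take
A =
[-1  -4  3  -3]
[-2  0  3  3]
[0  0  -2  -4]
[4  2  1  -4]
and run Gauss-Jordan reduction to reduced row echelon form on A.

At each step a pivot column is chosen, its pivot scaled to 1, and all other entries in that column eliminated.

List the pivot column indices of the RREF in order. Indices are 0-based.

pivot(0,0)=-1: scale R0 → (1, 4, -3, 3)
  clear (1,0): R1 −= (-2)R0 → (0, 8, -3, 9)
  clear (3,0): R3 −= (4)R0 → (0, -14, 13, -16)
pivot(1,1)=8: scale R1 → (0, 1, -3/8, 9/8)
  clear (0,1): R0 −= (4)R1 → (1, 0, -3/2, -3/2)
  clear (3,1): R3 −= (-14)R1 → (0, 0, 31/4, -1/4)
pivot(2,2)=-2: scale R2 → (0, 0, 1, 2)
  clear (0,2): R0 −= (-3/2)R2 → (1, 0, 0, 3/2)
  clear (1,2): R1 −= (-3/8)R2 → (0, 1, 0, 15/8)
  clear (3,2): R3 −= (31/4)R2 → (0, 0, 0, -63/4)
pivot(3,3)=-63/4: scale R3 → (0, 0, 0, 1)
  clear (0,3): R0 −= (3/2)R3 → (1, 0, 0, 0)
  clear (1,3): R1 −= (15/8)R3 → (0, 1, 0, 0)
  clear (2,3): R2 −= (2)R3 → (0, 0, 1, 0)

pivot columns: 0, 1, 2, 3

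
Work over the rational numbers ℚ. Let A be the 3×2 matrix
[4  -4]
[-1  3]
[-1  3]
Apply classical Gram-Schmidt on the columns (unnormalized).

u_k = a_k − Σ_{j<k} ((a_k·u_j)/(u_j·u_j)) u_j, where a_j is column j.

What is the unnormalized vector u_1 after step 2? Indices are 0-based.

u_1 = (8/9, 16/9, 16/9)

Step 1: u_0 = a_0 = (4, -1, -1).
Step 2: u_1 = a_1 − (-11/9)·u_0 = (8/9, 16/9, 16/9).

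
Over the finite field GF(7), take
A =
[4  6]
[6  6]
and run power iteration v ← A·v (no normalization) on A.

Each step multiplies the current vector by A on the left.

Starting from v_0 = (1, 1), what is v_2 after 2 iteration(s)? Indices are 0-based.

v_0 = (1, 1).
v_1 = A·v_0 = (3, 5).
v_2 = A·v_1 = (0, 6).

v_2 = (0, 6)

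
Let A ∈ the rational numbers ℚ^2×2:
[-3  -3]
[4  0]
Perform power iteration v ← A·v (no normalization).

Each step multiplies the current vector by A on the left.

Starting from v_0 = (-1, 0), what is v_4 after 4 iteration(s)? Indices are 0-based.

v_0 = (-1, 0).
v_1 = A·v_0 = (3, -4).
v_2 = A·v_1 = (3, 12).
v_3 = A·v_2 = (-45, 12).
v_4 = A·v_3 = (99, -180).

v_4 = (99, -180)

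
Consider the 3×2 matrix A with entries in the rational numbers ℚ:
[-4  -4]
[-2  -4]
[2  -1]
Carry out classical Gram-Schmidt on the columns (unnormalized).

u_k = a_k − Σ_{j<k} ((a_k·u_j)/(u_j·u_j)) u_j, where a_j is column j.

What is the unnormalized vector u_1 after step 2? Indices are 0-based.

u_1 = (-1/3, -13/6, -17/6)

Step 1: u_0 = a_0 = (-4, -2, 2).
Step 2: u_1 = a_1 − (11/12)·u_0 = (-1/3, -13/6, -17/6).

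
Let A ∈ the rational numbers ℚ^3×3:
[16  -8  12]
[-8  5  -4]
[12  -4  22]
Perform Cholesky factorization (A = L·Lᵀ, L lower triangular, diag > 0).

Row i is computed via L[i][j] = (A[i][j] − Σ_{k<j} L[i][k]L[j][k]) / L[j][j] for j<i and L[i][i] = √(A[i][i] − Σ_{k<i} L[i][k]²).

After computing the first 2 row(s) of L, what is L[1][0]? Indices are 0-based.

L[1][0] = -2

Step 1: L[0][0] = √(16) = 4.
  L[1][0] = (-8) / L[0][0] = -2.
Step 2: L[1][1] = √(1) = 1.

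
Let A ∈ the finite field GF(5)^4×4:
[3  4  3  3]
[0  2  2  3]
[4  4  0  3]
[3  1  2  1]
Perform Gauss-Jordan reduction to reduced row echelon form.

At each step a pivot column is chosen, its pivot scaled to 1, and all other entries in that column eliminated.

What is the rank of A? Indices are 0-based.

step 1: normalize row 0 (÷3) = (1, 3, 1, 1)
  row 2: subtract 4×row0 = (0, 2, 1, 4)
  row 3: subtract 3×row0 = (0, 2, 4, 3)
step 2: normalize row 1 (÷2) = (0, 1, 1, 4)
  row 0: subtract 3×row1 = (1, 0, 3, 4)
  row 2: subtract 2×row1 = (0, 0, 4, 1)
  row 3: subtract 2×row1 = (0, 0, 2, 0)
step 3: normalize row 2 (÷4) = (0, 0, 1, 4)
  row 0: subtract 3×row2 = (1, 0, 0, 2)
  row 1: subtract 1×row2 = (0, 1, 0, 0)
  row 3: subtract 2×row2 = (0, 0, 0, 2)
step 4: normalize row 3 (÷2) = (0, 0, 0, 1)
  row 0: subtract 2×row3 = (1, 0, 0, 0)
  row 2: subtract 4×row3 = (0, 0, 1, 0)

rank = 4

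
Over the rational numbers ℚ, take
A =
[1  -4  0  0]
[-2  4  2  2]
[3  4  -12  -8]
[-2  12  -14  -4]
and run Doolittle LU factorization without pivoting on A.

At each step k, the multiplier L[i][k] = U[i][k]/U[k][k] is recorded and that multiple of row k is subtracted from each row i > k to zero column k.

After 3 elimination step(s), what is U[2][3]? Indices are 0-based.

U[2][3] = 0

Step 1: pivot at (0,0) is 1.
  row1 ← row1 − (-2)·row0  ⇒  L[1][0]=-2, U row1=(0, -4, 2, 2)
  row2 ← row2 − (3)·row0  ⇒  L[2][0]=3, U row2=(0, 16, -12, -8)
  row3 ← row3 − (-2)·row0  ⇒  L[3][0]=-2, U row3=(0, 4, -14, -4)
Step 2: pivot at (1,1) is -4.
  row2 ← row2 − (-4)·row1  ⇒  L[2][1]=-4, U row2=(0, 0, -4, 0)
  row3 ← row3 − (-1)·row1  ⇒  L[3][1]=-1, U row3=(0, 0, -12, -2)
Step 3: pivot at (2,2) is -4.
  row3 ← row3 − (3)·row2  ⇒  L[3][2]=3, U row3=(0, 0, 0, -2)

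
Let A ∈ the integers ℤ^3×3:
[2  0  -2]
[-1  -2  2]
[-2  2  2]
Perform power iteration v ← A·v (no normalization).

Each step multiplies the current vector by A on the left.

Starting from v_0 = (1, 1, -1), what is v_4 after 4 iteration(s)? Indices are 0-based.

v_4 = (264, -76, -384)

v_0 = (1, 1, -1).
v_1 = A·v_0 = (4, -5, -2).
v_2 = A·v_1 = (12, 2, -22).
v_3 = A·v_2 = (68, -60, -64).
v_4 = A·v_3 = (264, -76, -384).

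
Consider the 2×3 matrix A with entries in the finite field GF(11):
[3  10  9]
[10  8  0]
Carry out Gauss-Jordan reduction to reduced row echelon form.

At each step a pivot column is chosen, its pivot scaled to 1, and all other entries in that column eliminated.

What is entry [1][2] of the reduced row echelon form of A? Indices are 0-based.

pivot(0,0)=3: scale R0 → (1, 7, 3)
  clear (1,0): R1 −= (10)R0 → (0, 4, 3)
pivot(1,1)=4: scale R1 → (0, 1, 9)
  clear (0,1): R0 −= (7)R1 → (1, 0, 6)

M[1][2] = 9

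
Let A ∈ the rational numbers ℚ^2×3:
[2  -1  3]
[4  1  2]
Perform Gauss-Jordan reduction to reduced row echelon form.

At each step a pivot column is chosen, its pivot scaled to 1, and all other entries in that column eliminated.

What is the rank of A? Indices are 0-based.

step 1: normalize row 0 (÷2) = (1, -1/2, 3/2)
  row 1: subtract 4×row0 = (0, 3, -4)
step 2: normalize row 1 (÷3) = (0, 1, -4/3)
  row 0: subtract -1/2×row1 = (1, 0, 5/6)

rank = 2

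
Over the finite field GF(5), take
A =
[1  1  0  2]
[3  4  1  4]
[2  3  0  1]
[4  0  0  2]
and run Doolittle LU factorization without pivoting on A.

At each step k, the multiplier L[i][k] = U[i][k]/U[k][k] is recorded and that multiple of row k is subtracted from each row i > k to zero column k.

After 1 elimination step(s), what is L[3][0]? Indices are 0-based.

[col 0] pivot 1
  R1 -= 3*R0 → (0, 1, 1, 3)  (L[1][0] := 3)
  R2 -= 2*R0 → (0, 1, 0, 2)  (L[2][0] := 2)
  R3 -= 4*R0 → (0, 1, 0, 4)  (L[3][0] := 4)

L[3][0] = 4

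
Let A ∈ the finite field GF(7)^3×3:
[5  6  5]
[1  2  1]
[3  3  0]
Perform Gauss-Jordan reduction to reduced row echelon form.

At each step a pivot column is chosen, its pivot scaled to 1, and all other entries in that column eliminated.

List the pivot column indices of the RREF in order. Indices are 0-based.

step 1: normalize row 0 (÷5) = (1, 4, 1)
  row 1: subtract 1×row0 = (0, 5, 0)
  row 2: subtract 3×row0 = (0, 5, 4)
step 2: normalize row 1 (÷5) = (0, 1, 0)
  row 0: subtract 4×row1 = (1, 0, 1)
  row 2: subtract 5×row1 = (0, 0, 4)
step 3: normalize row 2 (÷4) = (0, 0, 1)
  row 0: subtract 1×row2 = (1, 0, 0)

pivot columns: 0, 1, 2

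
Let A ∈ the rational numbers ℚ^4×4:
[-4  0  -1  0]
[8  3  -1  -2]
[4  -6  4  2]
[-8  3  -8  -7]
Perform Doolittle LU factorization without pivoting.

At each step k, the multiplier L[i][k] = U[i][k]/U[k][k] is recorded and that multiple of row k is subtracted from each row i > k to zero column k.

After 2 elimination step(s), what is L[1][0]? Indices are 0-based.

Step 1: pivot at (0,0) is -4.
  row1 ← row1 − (-2)·row0  ⇒  L[1][0]=-2, U row1=(0, 3, -3, -2)
  row2 ← row2 − (-1)·row0  ⇒  L[2][0]=-1, U row2=(0, -6, 3, 2)
  row3 ← row3 − (2)·row0  ⇒  L[3][0]=2, U row3=(0, 3, -6, -7)
Step 2: pivot at (1,1) is 3.
  row2 ← row2 − (-2)·row1  ⇒  L[2][1]=-2, U row2=(0, 0, -3, -2)
  row3 ← row3 − (1)·row1  ⇒  L[3][1]=1, U row3=(0, 0, -3, -5)

L[1][0] = -2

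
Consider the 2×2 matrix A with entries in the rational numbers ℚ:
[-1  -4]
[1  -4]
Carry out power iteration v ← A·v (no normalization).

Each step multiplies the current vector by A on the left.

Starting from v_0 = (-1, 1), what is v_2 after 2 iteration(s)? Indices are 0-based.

v_2 = (23, 17)

v_0 = (-1, 1).
v_1 = A·v_0 = (-3, -5).
v_2 = A·v_1 = (23, 17).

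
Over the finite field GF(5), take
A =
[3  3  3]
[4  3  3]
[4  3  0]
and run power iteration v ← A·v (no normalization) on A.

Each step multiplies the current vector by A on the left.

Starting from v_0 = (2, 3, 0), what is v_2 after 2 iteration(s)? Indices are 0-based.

v_2 = (2, 2, 1)

v_0 = (2, 3, 0).
v_1 = A·v_0 = (0, 2, 2).
v_2 = A·v_1 = (2, 2, 1).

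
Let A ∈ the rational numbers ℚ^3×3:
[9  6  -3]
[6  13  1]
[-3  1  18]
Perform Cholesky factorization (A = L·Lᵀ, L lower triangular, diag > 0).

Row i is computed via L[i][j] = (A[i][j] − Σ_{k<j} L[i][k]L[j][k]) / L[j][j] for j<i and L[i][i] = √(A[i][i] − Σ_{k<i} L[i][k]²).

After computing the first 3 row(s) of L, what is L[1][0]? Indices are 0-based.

L[1][0] = 2

Step 1: L[0][0] = √(9) = 3.
  L[1][0] = (6) / L[0][0] = 2.
Step 2: L[1][1] = √(9) = 3.
  L[2][0] = (-3) / L[0][0] = -1.
  L[2][1] = (3) / L[1][1] = 1.
Step 3: L[2][2] = √(16) = 4.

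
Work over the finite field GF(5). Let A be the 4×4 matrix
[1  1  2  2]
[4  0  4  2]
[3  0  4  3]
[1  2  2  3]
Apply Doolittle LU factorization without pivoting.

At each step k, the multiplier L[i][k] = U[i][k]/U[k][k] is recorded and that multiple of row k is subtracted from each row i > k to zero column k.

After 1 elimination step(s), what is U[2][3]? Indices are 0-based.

Step 1: pivot at (0,0) is 1.
  row1 ← row1 − (4)·row0  ⇒  L[1][0]=4, U row1=(0, 1, 1, 4)
  row2 ← row2 − (3)·row0  ⇒  L[2][0]=3, U row2=(0, 2, 3, 2)
  row3 ← row3 − (1)·row0  ⇒  L[3][0]=1, U row3=(0, 1, 0, 1)

U[2][3] = 2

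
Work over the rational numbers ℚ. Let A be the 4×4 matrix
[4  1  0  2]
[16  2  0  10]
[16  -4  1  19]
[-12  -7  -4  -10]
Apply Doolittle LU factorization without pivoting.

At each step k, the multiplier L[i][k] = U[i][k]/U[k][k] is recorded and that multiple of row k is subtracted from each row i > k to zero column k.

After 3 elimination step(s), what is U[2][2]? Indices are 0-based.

U[2][2] = 1

k=0: U[0][0]=4
  eliminate (1,0): mult=4, new row 1: (0, -2, 0, 2); set L[1][0]=4
  eliminate (2,0): mult=4, new row 2: (0, -8, 1, 11); set L[2][0]=4
  eliminate (3,0): mult=-3, new row 3: (0, -4, -4, -4); set L[3][0]=-3
k=1: U[1][1]=-2
  eliminate (2,1): mult=4, new row 2: (0, 0, 1, 3); set L[2][1]=4
  eliminate (3,1): mult=2, new row 3: (0, 0, -4, -8); set L[3][1]=2
k=2: U[2][2]=1
  eliminate (3,2): mult=-4, new row 3: (0, 0, 0, 4); set L[3][2]=-4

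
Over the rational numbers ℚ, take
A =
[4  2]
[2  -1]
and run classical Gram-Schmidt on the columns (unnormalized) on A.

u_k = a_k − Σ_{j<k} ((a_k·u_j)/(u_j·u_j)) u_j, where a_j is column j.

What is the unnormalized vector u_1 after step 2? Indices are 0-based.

Step 1: u_0 = a_0 = (4, 2).
Step 2: u_1 = a_1 − (3/10)·u_0 = (4/5, -8/5).

u_1 = (4/5, -8/5)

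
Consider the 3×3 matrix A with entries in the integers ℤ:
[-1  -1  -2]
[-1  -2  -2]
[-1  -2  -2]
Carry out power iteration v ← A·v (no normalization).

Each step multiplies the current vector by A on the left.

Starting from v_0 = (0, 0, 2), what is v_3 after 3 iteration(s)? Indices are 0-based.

v_0 = (0, 0, 2).
v_1 = A·v_0 = (-4, -4, -4).
v_2 = A·v_1 = (16, 20, 20).
v_3 = A·v_2 = (-76, -96, -96).

v_3 = (-76, -96, -96)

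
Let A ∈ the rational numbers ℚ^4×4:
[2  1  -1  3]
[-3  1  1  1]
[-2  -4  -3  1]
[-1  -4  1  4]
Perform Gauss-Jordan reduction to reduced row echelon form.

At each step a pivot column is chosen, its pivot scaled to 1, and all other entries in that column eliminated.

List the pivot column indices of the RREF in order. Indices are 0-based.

step 1: normalize row 0 (÷2) = (1, 1/2, -1/2, 3/2)
  row 1: subtract -3×row0 = (0, 5/2, -1/2, 11/2)
  row 2: subtract -2×row0 = (0, -3, -4, 4)
  row 3: subtract -1×row0 = (0, -7/2, 1/2, 11/2)
step 2: normalize row 1 (÷5/2) = (0, 1, -1/5, 11/5)
  row 0: subtract 1/2×row1 = (1, 0, -2/5, 2/5)
  row 2: subtract -3×row1 = (0, 0, -23/5, 53/5)
  row 3: subtract -7/2×row1 = (0, 0, -1/5, 66/5)
step 3: normalize row 2 (÷-23/5) = (0, 0, 1, -53/23)
  row 0: subtract -2/5×row2 = (1, 0, 0, -12/23)
  row 1: subtract -1/5×row2 = (0, 1, 0, 40/23)
  row 3: subtract -1/5×row2 = (0, 0, 0, 293/23)
step 4: normalize row 3 (÷293/23) = (0, 0, 0, 1)
  row 0: subtract -12/23×row3 = (1, 0, 0, 0)
  row 1: subtract 40/23×row3 = (0, 1, 0, 0)
  row 2: subtract -53/23×row3 = (0, 0, 1, 0)

pivot columns: 0, 1, 2, 3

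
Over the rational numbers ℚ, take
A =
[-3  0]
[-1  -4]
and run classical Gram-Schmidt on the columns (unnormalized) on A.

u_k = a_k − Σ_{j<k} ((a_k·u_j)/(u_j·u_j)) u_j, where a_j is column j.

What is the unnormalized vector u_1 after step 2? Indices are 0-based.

u_1 = (6/5, -18/5)

Step 1: u_0 = a_0 = (-3, -1).
Step 2: u_1 = a_1 − (2/5)·u_0 = (6/5, -18/5).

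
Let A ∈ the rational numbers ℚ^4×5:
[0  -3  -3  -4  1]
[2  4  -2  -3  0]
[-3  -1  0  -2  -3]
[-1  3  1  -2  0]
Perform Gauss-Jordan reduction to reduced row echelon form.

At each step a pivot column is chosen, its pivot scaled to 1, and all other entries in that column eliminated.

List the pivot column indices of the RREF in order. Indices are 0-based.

step 1: exchange rows 0,1
step 1: normalize row 0 (÷2) = (1, 2, -1, -3/2, 0)
  row 2: subtract -3×row0 = (0, 5, -3, -13/2, -3)
  row 3: subtract -1×row0 = (0, 5, 0, -7/2, 0)
step 2: normalize row 1 (÷-3) = (0, 1, 1, 4/3, -1/3)
  row 0: subtract 2×row1 = (1, 0, -3, -25/6, 2/3)
  row 2: subtract 5×row1 = (0, 0, -8, -79/6, -4/3)
  row 3: subtract 5×row1 = (0, 0, -5, -61/6, 5/3)
step 3: normalize row 2 (÷-8) = (0, 0, 1, 79/48, 1/6)
  row 0: subtract -3×row2 = (1, 0, 0, 37/48, 7/6)
  row 1: subtract 1×row2 = (0, 1, 0, -5/16, -1/2)
  row 3: subtract -5×row2 = (0, 0, 0, -31/16, 5/2)
step 4: normalize row 3 (÷-31/16) = (0, 0, 0, 1, -40/31)
  row 0: subtract 37/48×row3 = (1, 0, 0, 0, 67/31)
  row 1: subtract -5/16×row3 = (0, 1, 0, 0, -28/31)
  row 2: subtract 79/48×row3 = (0, 0, 1, 0, 71/31)

pivot columns: 0, 1, 2, 3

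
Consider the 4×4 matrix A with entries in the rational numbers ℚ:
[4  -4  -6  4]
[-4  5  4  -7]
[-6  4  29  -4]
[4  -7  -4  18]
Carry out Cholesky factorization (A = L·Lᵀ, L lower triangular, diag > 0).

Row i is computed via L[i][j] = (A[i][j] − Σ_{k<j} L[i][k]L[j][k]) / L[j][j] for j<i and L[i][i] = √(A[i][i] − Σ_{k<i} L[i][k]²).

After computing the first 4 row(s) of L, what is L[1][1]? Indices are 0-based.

L[1][1] = 1

Step 1: L[0][0] = √(4) = 2.
  L[1][0] = (-4) / L[0][0] = -2.
Step 2: L[1][1] = √(1) = 1.
  L[2][0] = (-6) / L[0][0] = -3.
  L[2][1] = (-2) / L[1][1] = -2.
Step 3: L[2][2] = √(16) = 4.
  L[3][0] = (4) / L[0][0] = 2.
  L[3][1] = (-3) / L[1][1] = -3.
  L[3][2] = (-4) / L[2][2] = -1.
Step 4: L[3][3] = √(4) = 2.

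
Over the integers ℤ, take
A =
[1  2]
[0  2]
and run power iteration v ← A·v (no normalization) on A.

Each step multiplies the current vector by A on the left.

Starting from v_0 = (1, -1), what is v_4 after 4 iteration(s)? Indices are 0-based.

v_4 = (-29, -16)

v_0 = (1, -1).
v_1 = A·v_0 = (-1, -2).
v_2 = A·v_1 = (-5, -4).
v_3 = A·v_2 = (-13, -8).
v_4 = A·v_3 = (-29, -16).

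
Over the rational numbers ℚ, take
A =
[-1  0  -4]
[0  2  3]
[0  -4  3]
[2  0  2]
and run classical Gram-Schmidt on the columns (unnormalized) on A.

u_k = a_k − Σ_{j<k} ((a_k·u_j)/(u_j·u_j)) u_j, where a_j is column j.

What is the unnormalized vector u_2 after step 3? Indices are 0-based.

Step 1: u_0 = a_0 = (-1, 0, 0, 2).
Step 2: u_1 = a_1 − (0)·u_0 = (0, 2, -4, 0).
Step 3: u_2 = a_2 − (8/5)·u_0 − (-3/10)·u_1 = (-12/5, 18/5, 9/5, -6/5).

u_2 = (-12/5, 18/5, 9/5, -6/5)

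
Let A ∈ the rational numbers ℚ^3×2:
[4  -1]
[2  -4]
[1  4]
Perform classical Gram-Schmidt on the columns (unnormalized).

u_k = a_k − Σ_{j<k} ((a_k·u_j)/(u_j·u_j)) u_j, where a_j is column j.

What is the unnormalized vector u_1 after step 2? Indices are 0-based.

Step 1: u_0 = a_0 = (4, 2, 1).
Step 2: u_1 = a_1 − (-8/21)·u_0 = (11/21, -68/21, 92/21).

u_1 = (11/21, -68/21, 92/21)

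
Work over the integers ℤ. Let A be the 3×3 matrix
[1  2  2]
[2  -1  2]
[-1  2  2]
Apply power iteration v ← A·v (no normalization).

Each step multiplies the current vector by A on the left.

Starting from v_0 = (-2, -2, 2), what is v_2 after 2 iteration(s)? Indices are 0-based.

v_0 = (-2, -2, 2).
v_1 = A·v_0 = (-2, 2, 2).
v_2 = A·v_1 = (6, -2, 10).

v_2 = (6, -2, 10)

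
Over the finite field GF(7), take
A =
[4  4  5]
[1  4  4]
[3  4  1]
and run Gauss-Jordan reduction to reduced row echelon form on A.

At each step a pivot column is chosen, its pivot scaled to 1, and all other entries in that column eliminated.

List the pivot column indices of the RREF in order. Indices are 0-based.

pivot columns: 0, 1, 2

[1] R0 /= 4  ⇒  (1, 1, 3)
     R1 -= 1·R0  ⇒  (0, 3, 1)
     R2 -= 3·R0  ⇒  (0, 1, 6)
[2] R1 /= 3  ⇒  (0, 1, 5)
     R0 -= 1·R1  ⇒  (1, 0, 5)
     R2 -= 1·R1  ⇒  (0, 0, 1)
[3] R2 /= 1  ⇒  (0, 0, 1)
     R0 -= 5·R2  ⇒  (1, 0, 0)
     R1 -= 5·R2  ⇒  (0, 1, 0)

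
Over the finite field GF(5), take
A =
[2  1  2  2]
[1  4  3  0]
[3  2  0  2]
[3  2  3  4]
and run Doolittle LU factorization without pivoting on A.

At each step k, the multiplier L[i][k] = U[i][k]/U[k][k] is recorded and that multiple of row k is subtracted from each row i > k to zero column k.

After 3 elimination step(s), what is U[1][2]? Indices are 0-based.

U[1][2] = 2

[col 0] pivot 2
  R1 -= 3*R0 → (0, 1, 2, 4)  (L[1][0] := 3)
  R2 -= 4*R0 → (0, 3, 2, 4)  (L[2][0] := 4)
  R3 -= 4*R0 → (0, 3, 0, 1)  (L[3][0] := 4)
[col 1] pivot 1
  R2 -= 3*R1 → (0, 0, 1, 2)  (L[2][1] := 3)
  R3 -= 3*R1 → (0, 0, 4, 4)  (L[3][1] := 3)
[col 2] pivot 1
  R3 -= 4*R2 → (0, 0, 0, 1)  (L[3][2] := 4)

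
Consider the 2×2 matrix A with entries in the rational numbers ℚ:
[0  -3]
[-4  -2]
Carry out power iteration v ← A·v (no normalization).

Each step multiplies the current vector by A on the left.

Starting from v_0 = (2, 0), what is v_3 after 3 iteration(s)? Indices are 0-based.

v_3 = (-48, -128)

v_0 = (2, 0).
v_1 = A·v_0 = (0, -8).
v_2 = A·v_1 = (24, 16).
v_3 = A·v_2 = (-48, -128).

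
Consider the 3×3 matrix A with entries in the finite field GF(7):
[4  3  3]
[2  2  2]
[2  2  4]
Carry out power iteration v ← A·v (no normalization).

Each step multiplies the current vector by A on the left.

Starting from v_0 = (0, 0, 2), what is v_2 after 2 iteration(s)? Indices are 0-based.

v_0 = (0, 0, 2).
v_1 = A·v_0 = (6, 4, 1).
v_2 = A·v_1 = (4, 1, 3).

v_2 = (4, 1, 3)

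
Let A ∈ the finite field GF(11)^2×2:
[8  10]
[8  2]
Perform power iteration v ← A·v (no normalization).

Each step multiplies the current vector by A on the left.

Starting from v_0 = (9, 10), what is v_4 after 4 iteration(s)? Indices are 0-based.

v_4 = (6, 10)

v_0 = (9, 10).
v_1 = A·v_0 = (7, 4).
v_2 = A·v_1 = (8, 9).
v_3 = A·v_2 = (0, 5).
v_4 = A·v_3 = (6, 10).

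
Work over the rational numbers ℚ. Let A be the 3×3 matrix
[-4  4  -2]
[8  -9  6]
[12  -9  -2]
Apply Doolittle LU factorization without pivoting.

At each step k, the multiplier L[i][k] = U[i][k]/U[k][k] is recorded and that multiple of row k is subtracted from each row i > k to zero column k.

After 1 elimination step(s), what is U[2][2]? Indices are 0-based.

Step 1: pivot at (0,0) is -4.
  row1 ← row1 − (-2)·row0  ⇒  L[1][0]=-2, U row1=(0, -1, 2)
  row2 ← row2 − (-3)·row0  ⇒  L[2][0]=-3, U row2=(0, 3, -8)

U[2][2] = -8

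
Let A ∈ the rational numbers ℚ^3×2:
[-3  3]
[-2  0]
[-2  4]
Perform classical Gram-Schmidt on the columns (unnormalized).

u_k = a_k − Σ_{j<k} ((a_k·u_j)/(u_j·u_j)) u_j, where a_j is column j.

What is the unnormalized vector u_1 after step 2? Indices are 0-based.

u_1 = (0, -2, 2)

Step 1: u_0 = a_0 = (-3, -2, -2).
Step 2: u_1 = a_1 − (-1)·u_0 = (0, -2, 2).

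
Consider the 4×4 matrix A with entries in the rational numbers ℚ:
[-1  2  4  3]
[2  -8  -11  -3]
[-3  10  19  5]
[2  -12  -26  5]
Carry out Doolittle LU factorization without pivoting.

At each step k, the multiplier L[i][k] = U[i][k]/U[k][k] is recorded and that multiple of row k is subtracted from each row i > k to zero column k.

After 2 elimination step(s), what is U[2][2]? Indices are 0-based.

Step 1: pivot at (0,0) is -1.
  row1 ← row1 − (-2)·row0  ⇒  L[1][0]=-2, U row1=(0, -4, -3, 3)
  row2 ← row2 − (3)·row0  ⇒  L[2][0]=3, U row2=(0, 4, 7, -4)
  row3 ← row3 − (-2)·row0  ⇒  L[3][0]=-2, U row3=(0, -8, -18, 11)
Step 2: pivot at (1,1) is -4.
  row2 ← row2 − (-1)·row1  ⇒  L[2][1]=-1, U row2=(0, 0, 4, -1)
  row3 ← row3 − (2)·row1  ⇒  L[3][1]=2, U row3=(0, 0, -12, 5)

U[2][2] = 4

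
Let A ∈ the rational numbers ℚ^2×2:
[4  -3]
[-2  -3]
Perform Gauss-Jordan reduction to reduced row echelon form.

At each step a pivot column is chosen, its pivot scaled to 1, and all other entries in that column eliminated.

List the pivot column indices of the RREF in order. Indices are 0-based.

[1] R0 /= 4  ⇒  (1, -3/4)
     R1 -= -2·R0  ⇒  (0, -9/2)
[2] R1 /= -9/2  ⇒  (0, 1)
     R0 -= -3/4·R1  ⇒  (1, 0)

pivot columns: 0, 1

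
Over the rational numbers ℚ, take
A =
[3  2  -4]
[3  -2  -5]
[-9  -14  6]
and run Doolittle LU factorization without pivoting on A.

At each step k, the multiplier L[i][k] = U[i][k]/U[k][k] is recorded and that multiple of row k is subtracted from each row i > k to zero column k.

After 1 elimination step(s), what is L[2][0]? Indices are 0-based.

k=0: U[0][0]=3
  eliminate (1,0): mult=1, new row 1: (0, -4, -1); set L[1][0]=1
  eliminate (2,0): mult=-3, new row 2: (0, -8, -6); set L[2][0]=-3

L[2][0] = -3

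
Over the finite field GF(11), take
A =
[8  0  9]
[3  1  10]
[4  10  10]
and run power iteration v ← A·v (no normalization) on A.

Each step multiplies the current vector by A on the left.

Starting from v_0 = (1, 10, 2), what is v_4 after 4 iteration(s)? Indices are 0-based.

v_4 = (5, 10, 0)

v_0 = (1, 10, 2).
v_1 = A·v_0 = (4, 0, 3).
v_2 = A·v_1 = (4, 9, 2).
v_3 = A·v_2 = (6, 8, 5).
v_4 = A·v_3 = (5, 10, 0).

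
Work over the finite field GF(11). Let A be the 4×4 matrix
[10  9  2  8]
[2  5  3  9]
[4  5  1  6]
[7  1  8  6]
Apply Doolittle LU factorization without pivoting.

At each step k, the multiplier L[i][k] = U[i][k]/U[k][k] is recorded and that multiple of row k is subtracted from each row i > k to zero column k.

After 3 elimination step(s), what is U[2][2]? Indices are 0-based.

U[2][2] = 8

[col 0] pivot 10
  R1 -= 9*R0 → (0, 1, 7, 3)  (L[1][0] := 9)
  R2 -= 7*R0 → (0, 8, 9, 5)  (L[2][0] := 7)
  R3 -= 4*R0 → (0, 9, 0, 7)  (L[3][0] := 4)
[col 1] pivot 1
  R2 -= 8*R1 → (0, 0, 8, 3)  (L[2][1] := 8)
  R3 -= 9*R1 → (0, 0, 3, 2)  (L[3][1] := 9)
[col 2] pivot 8
  R3 -= 10*R2 → (0, 0, 0, 5)  (L[3][2] := 10)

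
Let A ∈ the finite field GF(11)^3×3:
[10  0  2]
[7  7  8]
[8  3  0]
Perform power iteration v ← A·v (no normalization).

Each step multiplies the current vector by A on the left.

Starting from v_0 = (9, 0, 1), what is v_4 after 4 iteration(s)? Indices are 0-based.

v_4 = (4, 9, 3)

v_0 = (9, 0, 1).
v_1 = A·v_0 = (4, 5, 6).
v_2 = A·v_1 = (8, 1, 3).
v_3 = A·v_2 = (9, 10, 1).
v_4 = A·v_3 = (4, 9, 3).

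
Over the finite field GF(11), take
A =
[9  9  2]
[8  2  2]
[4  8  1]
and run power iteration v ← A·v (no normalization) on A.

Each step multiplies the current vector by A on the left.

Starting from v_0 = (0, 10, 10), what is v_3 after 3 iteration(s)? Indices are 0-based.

v_3 = (1, 6, 8)

v_0 = (0, 10, 10).
v_1 = A·v_0 = (0, 7, 2).
v_2 = A·v_1 = (1, 7, 3).
v_3 = A·v_2 = (1, 6, 8).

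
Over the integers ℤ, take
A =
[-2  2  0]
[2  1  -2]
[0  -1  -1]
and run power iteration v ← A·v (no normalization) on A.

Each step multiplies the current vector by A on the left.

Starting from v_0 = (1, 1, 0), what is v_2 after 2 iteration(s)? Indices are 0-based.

v_0 = (1, 1, 0).
v_1 = A·v_0 = (0, 3, -1).
v_2 = A·v_1 = (6, 5, -2).

v_2 = (6, 5, -2)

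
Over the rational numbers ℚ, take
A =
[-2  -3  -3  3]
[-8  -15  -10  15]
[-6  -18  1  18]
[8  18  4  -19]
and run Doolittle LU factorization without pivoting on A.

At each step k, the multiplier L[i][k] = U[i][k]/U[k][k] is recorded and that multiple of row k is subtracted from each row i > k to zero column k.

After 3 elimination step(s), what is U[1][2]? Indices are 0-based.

U[1][2] = 2

Step 1: pivot at (0,0) is -2.
  row1 ← row1 − (4)·row0  ⇒  L[1][0]=4, U row1=(0, -3, 2, 3)
  row2 ← row2 − (3)·row0  ⇒  L[2][0]=3, U row2=(0, -9, 10, 9)
  row3 ← row3 − (-4)·row0  ⇒  L[3][0]=-4, U row3=(0, 6, -8, -7)
Step 2: pivot at (1,1) is -3.
  row2 ← row2 − (3)·row1  ⇒  L[2][1]=3, U row2=(0, 0, 4, 0)
  row3 ← row3 − (-2)·row1  ⇒  L[3][1]=-2, U row3=(0, 0, -4, -1)
Step 3: pivot at (2,2) is 4.
  row3 ← row3 − (-1)·row2  ⇒  L[3][2]=-1, U row3=(0, 0, 0, -1)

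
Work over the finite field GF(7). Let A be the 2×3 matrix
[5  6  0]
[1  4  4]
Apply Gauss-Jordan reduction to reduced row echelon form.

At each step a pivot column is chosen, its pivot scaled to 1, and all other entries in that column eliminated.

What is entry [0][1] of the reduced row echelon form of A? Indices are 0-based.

M[0][1] = 4

pivot(0,0)=5: scale R0 → (1, 4, 0)
  clear (1,0): R1 −= (1)R0 → (0, 0, 4)
col 1: no nonzero at/below row 1; advance.
pivot(1,2)=4: scale R1 → (0, 0, 1)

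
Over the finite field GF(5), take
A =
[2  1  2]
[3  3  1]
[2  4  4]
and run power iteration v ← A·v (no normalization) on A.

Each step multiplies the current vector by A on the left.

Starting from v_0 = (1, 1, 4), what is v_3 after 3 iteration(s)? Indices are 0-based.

v_0 = (1, 1, 4).
v_1 = A·v_0 = (1, 0, 2).
v_2 = A·v_1 = (1, 0, 0).
v_3 = A·v_2 = (2, 3, 2).

v_3 = (2, 3, 2)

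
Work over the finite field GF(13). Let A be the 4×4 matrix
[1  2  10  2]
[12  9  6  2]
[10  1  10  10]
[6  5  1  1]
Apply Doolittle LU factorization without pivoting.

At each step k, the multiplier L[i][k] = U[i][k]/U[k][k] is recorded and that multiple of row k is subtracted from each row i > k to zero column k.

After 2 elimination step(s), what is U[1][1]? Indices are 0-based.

Step 1: pivot at (0,0) is 1.
  row1 ← row1 − (12)·row0  ⇒  L[1][0]=12, U row1=(0, 11, 3, 4)
  row2 ← row2 − (10)·row0  ⇒  L[2][0]=10, U row2=(0, 7, 1, 3)
  row3 ← row3 − (6)·row0  ⇒  L[3][0]=6, U row3=(0, 6, 6, 2)
Step 2: pivot at (1,1) is 11.
  row2 ← row2 − (3)·row1  ⇒  L[2][1]=3, U row2=(0, 0, 5, 4)
  row3 ← row3 − (10)·row1  ⇒  L[3][1]=10, U row3=(0, 0, 2, 1)

U[1][1] = 11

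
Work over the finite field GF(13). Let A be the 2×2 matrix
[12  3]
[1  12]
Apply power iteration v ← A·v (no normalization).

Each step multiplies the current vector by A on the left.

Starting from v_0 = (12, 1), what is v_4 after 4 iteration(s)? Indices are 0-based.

v_0 = (12, 1).
v_1 = A·v_0 = (4, 11).
v_2 = A·v_1 = (3, 6).
v_3 = A·v_2 = (2, 10).
v_4 = A·v_3 = (2, 5).

v_4 = (2, 5)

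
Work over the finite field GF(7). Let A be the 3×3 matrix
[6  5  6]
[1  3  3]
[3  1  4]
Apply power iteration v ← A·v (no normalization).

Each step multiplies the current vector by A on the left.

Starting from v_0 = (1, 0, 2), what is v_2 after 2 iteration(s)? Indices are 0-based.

v_2 = (6, 2, 0)

v_0 = (1, 0, 2).
v_1 = A·v_0 = (4, 0, 4).
v_2 = A·v_1 = (6, 2, 0).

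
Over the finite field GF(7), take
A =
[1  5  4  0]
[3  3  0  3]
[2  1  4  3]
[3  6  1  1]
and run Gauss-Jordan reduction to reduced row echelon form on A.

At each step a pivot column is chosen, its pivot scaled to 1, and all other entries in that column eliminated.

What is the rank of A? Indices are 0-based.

[1] R0 /= 1  ⇒  (1, 5, 4, 0)
     R1 -= 3·R0  ⇒  (0, 2, 2, 3)
     R2 -= 2·R0  ⇒  (0, 5, 3, 3)
     R3 -= 3·R0  ⇒  (0, 5, 3, 1)
[2] R1 /= 2  ⇒  (0, 1, 1, 5)
     R0 -= 5·R1  ⇒  (1, 0, 6, 3)
     R2 -= 5·R1  ⇒  (0, 0, 5, 6)
     R3 -= 5·R1  ⇒  (0, 0, 5, 4)
[3] R2 /= 5  ⇒  (0, 0, 1, 4)
     R0 -= 6·R2  ⇒  (1, 0, 0, 0)
     R1 -= 1·R2  ⇒  (0, 1, 0, 1)
     R3 -= 5·R2  ⇒  (0, 0, 0, 5)
[4] R3 /= 5  ⇒  (0, 0, 0, 1)
     R1 -= 1·R3  ⇒  (0, 1, 0, 0)
     R2 -= 4·R3  ⇒  (0, 0, 1, 0)

rank = 4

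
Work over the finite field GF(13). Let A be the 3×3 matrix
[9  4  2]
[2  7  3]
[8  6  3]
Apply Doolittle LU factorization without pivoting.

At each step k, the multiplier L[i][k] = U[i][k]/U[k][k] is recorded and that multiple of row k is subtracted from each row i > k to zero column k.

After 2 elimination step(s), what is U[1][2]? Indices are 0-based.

k=0: U[0][0]=9
  eliminate (1,0): mult=6, new row 1: (0, 9, 4); set L[1][0]=6
  eliminate (2,0): mult=11, new row 2: (0, 1, 7); set L[2][0]=11
k=1: U[1][1]=9
  eliminate (2,1): mult=3, new row 2: (0, 0, 8); set L[2][1]=3

U[1][2] = 4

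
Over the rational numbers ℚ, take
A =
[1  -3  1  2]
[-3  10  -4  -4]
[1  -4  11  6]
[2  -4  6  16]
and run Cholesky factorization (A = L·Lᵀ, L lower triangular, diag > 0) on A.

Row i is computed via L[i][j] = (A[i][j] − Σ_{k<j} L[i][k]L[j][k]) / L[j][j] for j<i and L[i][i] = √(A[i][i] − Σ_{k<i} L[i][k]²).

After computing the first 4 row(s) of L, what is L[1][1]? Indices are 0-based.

Step 1: L[0][0] = √(1) = 1.
  L[1][0] = (-3) / L[0][0] = -3.
Step 2: L[1][1] = √(1) = 1.
  L[2][0] = (1) / L[0][0] = 1.
  L[2][1] = (-1) / L[1][1] = -1.
Step 3: L[2][2] = √(9) = 3.
  L[3][0] = (2) / L[0][0] = 2.
  L[3][1] = (2) / L[1][1] = 2.
  L[3][2] = (6) / L[2][2] = 2.
Step 4: L[3][3] = √(4) = 2.

L[1][1] = 1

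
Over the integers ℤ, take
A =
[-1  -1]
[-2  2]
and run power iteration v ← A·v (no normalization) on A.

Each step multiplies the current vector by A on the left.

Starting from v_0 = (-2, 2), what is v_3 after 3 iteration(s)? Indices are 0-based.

v_3 = (-8, 48)

v_0 = (-2, 2).
v_1 = A·v_0 = (0, 8).
v_2 = A·v_1 = (-8, 16).
v_3 = A·v_2 = (-8, 48).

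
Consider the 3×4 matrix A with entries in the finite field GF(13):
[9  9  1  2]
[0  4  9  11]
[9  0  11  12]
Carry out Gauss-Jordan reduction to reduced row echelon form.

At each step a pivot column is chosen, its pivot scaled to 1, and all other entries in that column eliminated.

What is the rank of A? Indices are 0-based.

rank = 3

[1] R0 /= 9  ⇒  (1, 1, 3, 6)
     R2 -= 9·R0  ⇒  (0, 4, 10, 10)
[2] R1 /= 4  ⇒  (0, 1, 12, 6)
     R0 -= 1·R1  ⇒  (1, 0, 4, 0)
     R2 -= 4·R1  ⇒  (0, 0, 1, 12)
[3] R2 /= 1  ⇒  (0, 0, 1, 12)
     R0 -= 4·R2  ⇒  (1, 0, 0, 4)
     R1 -= 12·R2  ⇒  (0, 1, 0, 5)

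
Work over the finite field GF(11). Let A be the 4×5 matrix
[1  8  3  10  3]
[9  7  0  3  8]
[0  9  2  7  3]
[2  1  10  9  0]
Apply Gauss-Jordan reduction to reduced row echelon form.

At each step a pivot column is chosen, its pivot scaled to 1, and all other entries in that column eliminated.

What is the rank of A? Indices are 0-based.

rank = 4

pivot(0,0)=1: scale R0 → (1, 8, 3, 10, 3)
  clear (1,0): R1 −= (9)R0 → (0, 1, 6, 1, 3)
  clear (3,0): R3 −= (2)R0 → (0, 7, 4, 0, 5)
pivot(1,1)=1: scale R1 → (0, 1, 6, 1, 3)
  clear (0,1): R0 −= (8)R1 → (1, 0, 10, 2, 1)
  clear (2,1): R2 −= (9)R1 → (0, 0, 3, 9, 9)
  clear (3,1): R3 −= (7)R1 → (0, 0, 6, 4, 6)
pivot(2,2)=3: scale R2 → (0, 0, 1, 3, 3)
  clear (0,2): R0 −= (10)R2 → (1, 0, 0, 5, 4)
  clear (1,2): R1 −= (6)R2 → (0, 1, 0, 5, 7)
  clear (3,2): R3 −= (6)R2 → (0, 0, 0, 8, 10)
pivot(3,3)=8: scale R3 → (0, 0, 0, 1, 4)
  clear (0,3): R0 −= (5)R3 → (1, 0, 0, 0, 6)
  clear (1,3): R1 −= (5)R3 → (0, 1, 0, 0, 9)
  clear (2,3): R2 −= (3)R3 → (0, 0, 1, 0, 2)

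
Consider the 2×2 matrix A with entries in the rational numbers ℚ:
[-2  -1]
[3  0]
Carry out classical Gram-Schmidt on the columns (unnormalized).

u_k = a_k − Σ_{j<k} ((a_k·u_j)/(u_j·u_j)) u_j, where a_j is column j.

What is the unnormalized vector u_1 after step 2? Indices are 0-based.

u_1 = (-9/13, -6/13)

Step 1: u_0 = a_0 = (-2, 3).
Step 2: u_1 = a_1 − (2/13)·u_0 = (-9/13, -6/13).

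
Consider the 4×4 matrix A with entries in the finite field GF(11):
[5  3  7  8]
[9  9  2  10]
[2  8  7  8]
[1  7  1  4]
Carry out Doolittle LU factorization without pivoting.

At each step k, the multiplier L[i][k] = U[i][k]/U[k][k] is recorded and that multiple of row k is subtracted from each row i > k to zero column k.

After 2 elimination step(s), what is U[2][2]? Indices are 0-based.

U[2][2] = 1

Step 1: pivot at (0,0) is 5.
  row1 ← row1 − (4)·row0  ⇒  L[1][0]=4, U row1=(0, 8, 7, 0)
  row2 ← row2 − (7)·row0  ⇒  L[2][0]=7, U row2=(0, 9, 2, 7)
  row3 ← row3 − (9)·row0  ⇒  L[3][0]=9, U row3=(0, 2, 4, 9)
Step 2: pivot at (1,1) is 8.
  row2 ← row2 − (8)·row1  ⇒  L[2][1]=8, U row2=(0, 0, 1, 7)
  row3 ← row3 − (3)·row1  ⇒  L[3][1]=3, U row3=(0, 0, 5, 9)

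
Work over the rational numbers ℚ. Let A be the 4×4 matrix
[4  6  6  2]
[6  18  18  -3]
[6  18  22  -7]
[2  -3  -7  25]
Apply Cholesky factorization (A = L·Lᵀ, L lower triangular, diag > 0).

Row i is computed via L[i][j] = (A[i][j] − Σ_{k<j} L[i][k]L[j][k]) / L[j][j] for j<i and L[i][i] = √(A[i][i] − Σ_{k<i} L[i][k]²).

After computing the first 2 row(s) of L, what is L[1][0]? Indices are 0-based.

L[1][0] = 3

Step 1: L[0][0] = √(4) = 2.
  L[1][0] = (6) / L[0][0] = 3.
Step 2: L[1][1] = √(9) = 3.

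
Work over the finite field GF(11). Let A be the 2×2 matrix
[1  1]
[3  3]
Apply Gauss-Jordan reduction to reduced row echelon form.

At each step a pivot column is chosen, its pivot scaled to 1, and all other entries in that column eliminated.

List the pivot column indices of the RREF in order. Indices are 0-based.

pivot columns: 0

step 1: normalize row 0 (÷1) = (1, 1)
  row 1: subtract 3×row0 = (0, 0)
skip col 1 (zero from row 1)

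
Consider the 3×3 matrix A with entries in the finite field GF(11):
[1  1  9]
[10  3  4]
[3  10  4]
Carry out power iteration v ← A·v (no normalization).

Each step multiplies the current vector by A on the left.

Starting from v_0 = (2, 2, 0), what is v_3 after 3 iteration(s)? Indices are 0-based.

v_0 = (2, 2, 0).
v_1 = A·v_0 = (4, 4, 4).
v_2 = A·v_1 = (0, 2, 2).
v_3 = A·v_2 = (9, 3, 6).

v_3 = (9, 3, 6)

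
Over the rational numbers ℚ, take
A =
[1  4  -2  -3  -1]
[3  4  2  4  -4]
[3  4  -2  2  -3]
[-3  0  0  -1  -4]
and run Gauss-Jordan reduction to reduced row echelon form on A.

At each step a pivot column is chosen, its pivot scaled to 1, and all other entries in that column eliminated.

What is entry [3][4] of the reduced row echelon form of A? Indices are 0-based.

[1] R0 /= 1  ⇒  (1, 4, -2, -3, -1)
     R1 -= 3·R0  ⇒  (0, -8, 8, 13, -1)
     R2 -= 3·R0  ⇒  (0, -8, 4, 11, 0)
     R3 -= -3·R0  ⇒  (0, 12, -6, -10, -7)
[2] R1 /= -8  ⇒  (0, 1, -1, -13/8, 1/8)
     R0 -= 4·R1  ⇒  (1, 0, 2, 7/2, -3/2)
     R2 -= -8·R1  ⇒  (0, 0, -4, -2, 1)
     R3 -= 12·R1  ⇒  (0, 0, 6, 19/2, -17/2)
[3] R2 /= -4  ⇒  (0, 0, 1, 1/2, -1/4)
     R0 -= 2·R2  ⇒  (1, 0, 0, 5/2, -1)
     R1 -= -1·R2  ⇒  (0, 1, 0, -9/8, -1/8)
     R3 -= 6·R2  ⇒  (0, 0, 0, 13/2, -7)
[4] R3 /= 13/2  ⇒  (0, 0, 0, 1, -14/13)
     R0 -= 5/2·R3  ⇒  (1, 0, 0, 0, 22/13)
     R1 -= -9/8·R3  ⇒  (0, 1, 0, 0, -139/104)
     R2 -= 1/2·R3  ⇒  (0, 0, 1, 0, 15/52)

M[3][4] = -14/13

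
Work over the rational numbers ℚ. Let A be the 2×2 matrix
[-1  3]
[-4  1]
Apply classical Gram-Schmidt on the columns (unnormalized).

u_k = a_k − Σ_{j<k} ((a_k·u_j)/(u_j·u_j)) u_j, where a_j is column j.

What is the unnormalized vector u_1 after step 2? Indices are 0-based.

u_1 = (44/17, -11/17)

Step 1: u_0 = a_0 = (-1, -4).
Step 2: u_1 = a_1 − (-7/17)·u_0 = (44/17, -11/17).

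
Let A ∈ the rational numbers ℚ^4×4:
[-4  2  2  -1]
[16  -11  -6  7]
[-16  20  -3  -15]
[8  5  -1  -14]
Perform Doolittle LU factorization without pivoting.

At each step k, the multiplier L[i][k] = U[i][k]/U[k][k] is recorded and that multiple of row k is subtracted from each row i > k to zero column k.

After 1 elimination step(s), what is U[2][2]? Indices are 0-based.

k=0: U[0][0]=-4
  eliminate (1,0): mult=-4, new row 1: (0, -3, 2, 3); set L[1][0]=-4
  eliminate (2,0): mult=4, new row 2: (0, 12, -11, -11); set L[2][0]=4
  eliminate (3,0): mult=-2, new row 3: (0, 9, 3, -16); set L[3][0]=-2

U[2][2] = -11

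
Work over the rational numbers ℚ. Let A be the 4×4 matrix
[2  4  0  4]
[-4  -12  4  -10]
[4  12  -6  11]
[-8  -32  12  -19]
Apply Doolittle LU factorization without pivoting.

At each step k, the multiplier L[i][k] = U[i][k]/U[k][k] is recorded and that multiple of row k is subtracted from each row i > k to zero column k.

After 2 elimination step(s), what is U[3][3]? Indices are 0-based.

Step 1: pivot at (0,0) is 2.
  row1 ← row1 − (-2)·row0  ⇒  L[1][0]=-2, U row1=(0, -4, 4, -2)
  row2 ← row2 − (2)·row0  ⇒  L[2][0]=2, U row2=(0, 4, -6, 3)
  row3 ← row3 − (-4)·row0  ⇒  L[3][0]=-4, U row3=(0, -16, 12, -3)
Step 2: pivot at (1,1) is -4.
  row2 ← row2 − (-1)·row1  ⇒  L[2][1]=-1, U row2=(0, 0, -2, 1)
  row3 ← row3 − (4)·row1  ⇒  L[3][1]=4, U row3=(0, 0, -4, 5)

U[3][3] = 5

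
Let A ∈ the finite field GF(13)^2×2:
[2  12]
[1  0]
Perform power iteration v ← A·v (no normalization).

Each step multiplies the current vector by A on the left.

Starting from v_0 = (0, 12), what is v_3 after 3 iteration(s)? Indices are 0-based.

v_3 = (3, 2)

v_0 = (0, 12).
v_1 = A·v_0 = (1, 0).
v_2 = A·v_1 = (2, 1).
v_3 = A·v_2 = (3, 2).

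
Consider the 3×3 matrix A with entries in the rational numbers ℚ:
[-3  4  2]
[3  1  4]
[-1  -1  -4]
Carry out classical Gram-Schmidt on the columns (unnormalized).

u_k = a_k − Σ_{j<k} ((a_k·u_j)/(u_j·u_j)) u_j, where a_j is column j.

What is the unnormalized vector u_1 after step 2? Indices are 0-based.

u_1 = (52/19, 43/19, -27/19)

Step 1: u_0 = a_0 = (-3, 3, -1).
Step 2: u_1 = a_1 − (-8/19)·u_0 = (52/19, 43/19, -27/19).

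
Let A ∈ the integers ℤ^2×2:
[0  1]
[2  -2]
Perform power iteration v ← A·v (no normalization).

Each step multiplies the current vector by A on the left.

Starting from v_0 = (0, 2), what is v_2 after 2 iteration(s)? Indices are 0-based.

v_2 = (-4, 12)

v_0 = (0, 2).
v_1 = A·v_0 = (2, -4).
v_2 = A·v_1 = (-4, 12).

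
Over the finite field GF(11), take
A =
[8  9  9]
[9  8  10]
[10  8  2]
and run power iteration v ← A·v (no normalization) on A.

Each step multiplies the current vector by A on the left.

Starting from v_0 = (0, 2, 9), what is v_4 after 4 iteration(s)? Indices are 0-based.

v_0 = (0, 2, 9).
v_1 = A·v_0 = (0, 7, 1).
v_2 = A·v_1 = (6, 0, 3).
v_3 = A·v_2 = (9, 7, 0).
v_4 = A·v_3 = (3, 5, 3).

v_4 = (3, 5, 3)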